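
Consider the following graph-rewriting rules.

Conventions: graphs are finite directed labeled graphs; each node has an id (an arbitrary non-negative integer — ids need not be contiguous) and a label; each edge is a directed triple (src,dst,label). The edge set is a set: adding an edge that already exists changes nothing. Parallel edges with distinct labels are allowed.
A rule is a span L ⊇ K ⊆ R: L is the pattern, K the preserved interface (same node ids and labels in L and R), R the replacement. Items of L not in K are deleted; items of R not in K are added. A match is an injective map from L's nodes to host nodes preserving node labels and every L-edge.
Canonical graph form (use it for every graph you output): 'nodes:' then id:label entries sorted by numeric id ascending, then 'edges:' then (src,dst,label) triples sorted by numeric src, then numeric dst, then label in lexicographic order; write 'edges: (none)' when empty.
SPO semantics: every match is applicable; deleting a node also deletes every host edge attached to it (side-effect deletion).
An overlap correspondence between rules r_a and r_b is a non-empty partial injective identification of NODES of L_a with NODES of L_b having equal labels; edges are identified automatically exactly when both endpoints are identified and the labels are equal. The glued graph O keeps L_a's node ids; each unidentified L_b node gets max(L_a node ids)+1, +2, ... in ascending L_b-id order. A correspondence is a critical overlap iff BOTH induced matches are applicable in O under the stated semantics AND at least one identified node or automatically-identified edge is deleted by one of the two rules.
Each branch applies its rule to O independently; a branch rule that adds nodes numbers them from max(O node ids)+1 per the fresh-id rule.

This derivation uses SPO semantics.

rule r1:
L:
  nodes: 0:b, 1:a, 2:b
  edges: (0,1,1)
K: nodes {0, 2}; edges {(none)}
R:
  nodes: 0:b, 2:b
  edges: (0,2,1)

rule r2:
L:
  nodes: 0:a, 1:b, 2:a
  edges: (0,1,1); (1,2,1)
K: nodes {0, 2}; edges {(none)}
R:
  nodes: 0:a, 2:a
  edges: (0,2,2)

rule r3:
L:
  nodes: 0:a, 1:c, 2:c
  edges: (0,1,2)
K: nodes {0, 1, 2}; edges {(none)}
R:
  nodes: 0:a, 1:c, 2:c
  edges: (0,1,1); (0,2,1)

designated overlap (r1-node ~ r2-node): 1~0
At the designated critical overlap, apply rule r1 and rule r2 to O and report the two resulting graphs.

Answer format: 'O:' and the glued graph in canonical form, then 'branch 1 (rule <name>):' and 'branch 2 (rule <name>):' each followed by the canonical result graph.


O:
nodes: 0:b, 1:a, 2:b, 3:b, 4:a
edges: (0,1,1); (1,3,1); (3,4,1)
branch 1 (rule r1):
nodes: 0:b, 2:b, 3:b, 4:a
edges: (0,2,1); (3,4,1)
branch 2 (rule r2):
nodes: 0:b, 1:a, 2:b, 4:a
edges: (0,1,1); (1,4,2)


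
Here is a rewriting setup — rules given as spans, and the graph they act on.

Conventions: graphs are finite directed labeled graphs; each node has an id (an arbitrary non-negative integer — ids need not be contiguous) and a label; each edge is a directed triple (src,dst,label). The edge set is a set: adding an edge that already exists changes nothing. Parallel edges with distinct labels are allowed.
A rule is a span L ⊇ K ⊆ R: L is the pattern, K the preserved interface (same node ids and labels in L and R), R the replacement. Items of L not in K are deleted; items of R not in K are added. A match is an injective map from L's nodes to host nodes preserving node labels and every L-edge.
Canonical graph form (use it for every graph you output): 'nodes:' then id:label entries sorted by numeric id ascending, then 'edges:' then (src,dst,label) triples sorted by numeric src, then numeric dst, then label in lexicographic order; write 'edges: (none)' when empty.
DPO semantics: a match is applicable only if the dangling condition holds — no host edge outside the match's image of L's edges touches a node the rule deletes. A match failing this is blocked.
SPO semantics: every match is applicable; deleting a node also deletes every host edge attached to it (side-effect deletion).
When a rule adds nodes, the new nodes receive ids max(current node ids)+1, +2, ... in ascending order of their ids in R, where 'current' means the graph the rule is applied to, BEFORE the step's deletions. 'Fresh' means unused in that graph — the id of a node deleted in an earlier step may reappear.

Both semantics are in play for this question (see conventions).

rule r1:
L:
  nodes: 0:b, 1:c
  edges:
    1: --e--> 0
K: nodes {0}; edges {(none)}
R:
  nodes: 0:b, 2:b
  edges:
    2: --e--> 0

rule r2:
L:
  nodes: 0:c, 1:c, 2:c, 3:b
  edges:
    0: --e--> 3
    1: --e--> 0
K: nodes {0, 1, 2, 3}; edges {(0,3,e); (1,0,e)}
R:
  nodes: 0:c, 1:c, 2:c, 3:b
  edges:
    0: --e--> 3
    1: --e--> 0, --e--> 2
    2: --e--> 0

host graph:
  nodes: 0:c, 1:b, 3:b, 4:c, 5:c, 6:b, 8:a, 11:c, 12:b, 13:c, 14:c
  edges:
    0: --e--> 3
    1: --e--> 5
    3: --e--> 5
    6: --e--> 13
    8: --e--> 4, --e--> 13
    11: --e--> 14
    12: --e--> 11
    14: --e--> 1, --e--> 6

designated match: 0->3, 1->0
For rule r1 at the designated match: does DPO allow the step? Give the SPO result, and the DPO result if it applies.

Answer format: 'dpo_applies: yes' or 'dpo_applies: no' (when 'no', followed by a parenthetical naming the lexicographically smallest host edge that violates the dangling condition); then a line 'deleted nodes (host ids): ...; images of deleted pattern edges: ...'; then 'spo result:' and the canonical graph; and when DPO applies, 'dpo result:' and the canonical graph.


dpo_applies: yes
deleted nodes (host ids): 0; images of deleted pattern edges: (0,3,e)
spo result:
nodes: 1:b, 3:b, 4:c, 5:c, 6:b, 8:a, 11:c, 12:b, 13:c, 14:c, 15:b
edges: (1,5,e); (3,5,e); (6,13,e); (8,4,e); (8,13,e); (11,14,e); (12,11,e); (14,1,e); (14,6,e); (15,3,e)
dpo result:
nodes: 1:b, 3:b, 4:c, 5:c, 6:b, 8:a, 11:c, 12:b, 13:c, 14:c, 15:b
edges: (1,5,e); (3,5,e); (6,13,e); (8,4,e); (8,13,e); (11,14,e); (12,11,e); (14,1,e); (14,6,e); (15,3,e)


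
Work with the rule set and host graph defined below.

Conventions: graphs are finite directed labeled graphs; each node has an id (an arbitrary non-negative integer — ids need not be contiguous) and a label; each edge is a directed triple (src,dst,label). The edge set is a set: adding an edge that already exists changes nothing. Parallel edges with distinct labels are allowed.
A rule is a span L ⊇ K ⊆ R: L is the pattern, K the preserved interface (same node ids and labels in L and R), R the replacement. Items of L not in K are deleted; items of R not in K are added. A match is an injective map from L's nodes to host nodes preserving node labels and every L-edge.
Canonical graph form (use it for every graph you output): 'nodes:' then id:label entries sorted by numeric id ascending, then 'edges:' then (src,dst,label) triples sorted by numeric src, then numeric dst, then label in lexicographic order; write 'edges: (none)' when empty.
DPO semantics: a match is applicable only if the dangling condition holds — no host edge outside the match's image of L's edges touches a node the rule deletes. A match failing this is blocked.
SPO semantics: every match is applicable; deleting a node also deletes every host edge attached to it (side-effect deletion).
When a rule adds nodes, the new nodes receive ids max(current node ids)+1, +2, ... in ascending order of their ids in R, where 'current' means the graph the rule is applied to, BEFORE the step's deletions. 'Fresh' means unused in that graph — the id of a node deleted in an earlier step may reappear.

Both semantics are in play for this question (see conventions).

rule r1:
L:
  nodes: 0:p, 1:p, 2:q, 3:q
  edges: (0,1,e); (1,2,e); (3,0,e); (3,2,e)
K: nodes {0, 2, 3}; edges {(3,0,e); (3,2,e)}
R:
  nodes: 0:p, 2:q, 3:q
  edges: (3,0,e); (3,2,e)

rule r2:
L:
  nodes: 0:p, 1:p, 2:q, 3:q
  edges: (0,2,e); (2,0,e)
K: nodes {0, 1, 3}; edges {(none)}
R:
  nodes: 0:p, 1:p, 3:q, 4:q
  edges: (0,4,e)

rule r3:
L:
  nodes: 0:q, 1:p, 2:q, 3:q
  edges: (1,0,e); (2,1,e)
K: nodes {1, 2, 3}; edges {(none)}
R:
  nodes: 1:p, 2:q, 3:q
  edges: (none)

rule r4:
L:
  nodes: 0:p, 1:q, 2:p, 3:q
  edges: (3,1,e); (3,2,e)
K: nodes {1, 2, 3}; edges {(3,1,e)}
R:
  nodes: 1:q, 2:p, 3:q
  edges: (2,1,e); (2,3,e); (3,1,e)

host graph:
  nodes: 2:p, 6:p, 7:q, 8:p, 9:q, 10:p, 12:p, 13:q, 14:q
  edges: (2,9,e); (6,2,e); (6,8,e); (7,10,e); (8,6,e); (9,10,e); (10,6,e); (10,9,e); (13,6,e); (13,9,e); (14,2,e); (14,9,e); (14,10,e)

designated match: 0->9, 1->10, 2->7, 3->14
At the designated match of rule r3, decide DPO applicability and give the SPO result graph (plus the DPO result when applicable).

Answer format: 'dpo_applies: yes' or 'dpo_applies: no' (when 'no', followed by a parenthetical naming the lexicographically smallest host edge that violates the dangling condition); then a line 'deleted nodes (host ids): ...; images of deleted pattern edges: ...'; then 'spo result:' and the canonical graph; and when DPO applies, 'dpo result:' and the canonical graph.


dpo_applies: no
(the rule deletes node 9, which keeps host edge (2,9,e) outside the match image — the dangling condition fails, DPO blocks; SPO proceeds and side-deletes such edges)
deleted nodes (host ids): 9; images of deleted pattern edges: (7,10,e); (10,9,e)
spo result:
nodes: 2:p, 6:p, 7:q, 8:p, 10:p, 12:p, 13:q, 14:q
edges: (6,2,e); (6,8,e); (8,6,e); (10,6,e); (13,6,e); (14,2,e); (14,10,e)


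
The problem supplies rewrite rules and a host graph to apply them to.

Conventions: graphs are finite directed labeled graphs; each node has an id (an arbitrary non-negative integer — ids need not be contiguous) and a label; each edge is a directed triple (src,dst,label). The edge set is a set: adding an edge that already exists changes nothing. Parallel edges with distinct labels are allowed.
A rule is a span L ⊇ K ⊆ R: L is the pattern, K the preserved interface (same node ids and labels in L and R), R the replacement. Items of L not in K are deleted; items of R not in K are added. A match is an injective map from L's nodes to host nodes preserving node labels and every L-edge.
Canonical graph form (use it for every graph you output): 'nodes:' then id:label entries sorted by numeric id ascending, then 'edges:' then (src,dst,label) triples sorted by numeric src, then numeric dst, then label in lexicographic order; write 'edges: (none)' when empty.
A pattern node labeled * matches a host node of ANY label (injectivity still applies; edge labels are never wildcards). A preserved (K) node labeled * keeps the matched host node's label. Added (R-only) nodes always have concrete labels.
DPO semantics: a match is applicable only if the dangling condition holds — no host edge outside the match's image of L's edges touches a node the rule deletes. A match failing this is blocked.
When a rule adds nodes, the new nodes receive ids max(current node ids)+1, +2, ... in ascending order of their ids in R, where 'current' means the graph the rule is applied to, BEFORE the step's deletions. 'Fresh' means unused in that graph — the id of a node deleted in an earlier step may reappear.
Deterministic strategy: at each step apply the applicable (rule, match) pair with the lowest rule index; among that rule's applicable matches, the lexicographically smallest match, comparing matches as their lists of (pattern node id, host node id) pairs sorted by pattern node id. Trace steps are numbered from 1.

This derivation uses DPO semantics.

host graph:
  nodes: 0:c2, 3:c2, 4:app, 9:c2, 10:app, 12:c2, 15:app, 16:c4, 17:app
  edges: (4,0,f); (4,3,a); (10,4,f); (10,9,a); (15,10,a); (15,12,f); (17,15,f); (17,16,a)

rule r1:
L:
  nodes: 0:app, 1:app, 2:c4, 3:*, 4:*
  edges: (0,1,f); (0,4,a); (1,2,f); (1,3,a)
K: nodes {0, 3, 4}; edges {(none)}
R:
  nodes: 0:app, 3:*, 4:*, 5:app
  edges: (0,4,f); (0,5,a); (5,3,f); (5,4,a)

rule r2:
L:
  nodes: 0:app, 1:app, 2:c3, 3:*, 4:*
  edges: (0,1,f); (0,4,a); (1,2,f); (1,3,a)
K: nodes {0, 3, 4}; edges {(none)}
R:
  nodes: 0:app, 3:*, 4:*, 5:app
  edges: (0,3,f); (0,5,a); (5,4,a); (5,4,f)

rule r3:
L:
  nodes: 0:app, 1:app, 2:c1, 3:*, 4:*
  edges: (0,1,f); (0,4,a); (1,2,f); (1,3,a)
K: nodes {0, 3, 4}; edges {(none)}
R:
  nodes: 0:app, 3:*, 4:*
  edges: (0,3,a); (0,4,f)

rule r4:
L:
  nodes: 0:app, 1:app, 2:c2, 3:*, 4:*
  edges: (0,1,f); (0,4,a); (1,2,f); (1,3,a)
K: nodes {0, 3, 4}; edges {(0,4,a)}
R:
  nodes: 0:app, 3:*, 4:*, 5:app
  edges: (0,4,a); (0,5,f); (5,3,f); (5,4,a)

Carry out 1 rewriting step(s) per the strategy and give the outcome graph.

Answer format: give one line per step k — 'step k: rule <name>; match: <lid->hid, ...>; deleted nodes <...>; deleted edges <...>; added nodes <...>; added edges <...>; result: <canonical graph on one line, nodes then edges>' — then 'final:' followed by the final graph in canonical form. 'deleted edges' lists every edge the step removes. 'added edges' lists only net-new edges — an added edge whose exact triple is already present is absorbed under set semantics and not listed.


step 1: rule r4; match: 0->10, 1->4, 2->0, 3->3, 4->9; deleted nodes 0, 4; deleted edges (4,0,f); (4,3,a); (10,4,f); added nodes 18; added edges (10,18,f); (18,3,f); (18,9,a); result: nodes: 3:c2, 9:c2, 10:app, 12:c2, 15:app, 16:c4, 17:app, 18:app edges: (10,9,a); (10,18,f); (15,10,a); (15,12,f); (17,15,f); (17,16,a); (18,3,f); (18,9,a)
final:
nodes: 3:c2, 9:c2, 10:app, 12:c2, 15:app, 16:c4, 17:app, 18:app
edges: (10,9,a); (10,18,f); (15,10,a); (15,12,f); (17,15,f); (17,16,a); (18,3,f); (18,9,a)


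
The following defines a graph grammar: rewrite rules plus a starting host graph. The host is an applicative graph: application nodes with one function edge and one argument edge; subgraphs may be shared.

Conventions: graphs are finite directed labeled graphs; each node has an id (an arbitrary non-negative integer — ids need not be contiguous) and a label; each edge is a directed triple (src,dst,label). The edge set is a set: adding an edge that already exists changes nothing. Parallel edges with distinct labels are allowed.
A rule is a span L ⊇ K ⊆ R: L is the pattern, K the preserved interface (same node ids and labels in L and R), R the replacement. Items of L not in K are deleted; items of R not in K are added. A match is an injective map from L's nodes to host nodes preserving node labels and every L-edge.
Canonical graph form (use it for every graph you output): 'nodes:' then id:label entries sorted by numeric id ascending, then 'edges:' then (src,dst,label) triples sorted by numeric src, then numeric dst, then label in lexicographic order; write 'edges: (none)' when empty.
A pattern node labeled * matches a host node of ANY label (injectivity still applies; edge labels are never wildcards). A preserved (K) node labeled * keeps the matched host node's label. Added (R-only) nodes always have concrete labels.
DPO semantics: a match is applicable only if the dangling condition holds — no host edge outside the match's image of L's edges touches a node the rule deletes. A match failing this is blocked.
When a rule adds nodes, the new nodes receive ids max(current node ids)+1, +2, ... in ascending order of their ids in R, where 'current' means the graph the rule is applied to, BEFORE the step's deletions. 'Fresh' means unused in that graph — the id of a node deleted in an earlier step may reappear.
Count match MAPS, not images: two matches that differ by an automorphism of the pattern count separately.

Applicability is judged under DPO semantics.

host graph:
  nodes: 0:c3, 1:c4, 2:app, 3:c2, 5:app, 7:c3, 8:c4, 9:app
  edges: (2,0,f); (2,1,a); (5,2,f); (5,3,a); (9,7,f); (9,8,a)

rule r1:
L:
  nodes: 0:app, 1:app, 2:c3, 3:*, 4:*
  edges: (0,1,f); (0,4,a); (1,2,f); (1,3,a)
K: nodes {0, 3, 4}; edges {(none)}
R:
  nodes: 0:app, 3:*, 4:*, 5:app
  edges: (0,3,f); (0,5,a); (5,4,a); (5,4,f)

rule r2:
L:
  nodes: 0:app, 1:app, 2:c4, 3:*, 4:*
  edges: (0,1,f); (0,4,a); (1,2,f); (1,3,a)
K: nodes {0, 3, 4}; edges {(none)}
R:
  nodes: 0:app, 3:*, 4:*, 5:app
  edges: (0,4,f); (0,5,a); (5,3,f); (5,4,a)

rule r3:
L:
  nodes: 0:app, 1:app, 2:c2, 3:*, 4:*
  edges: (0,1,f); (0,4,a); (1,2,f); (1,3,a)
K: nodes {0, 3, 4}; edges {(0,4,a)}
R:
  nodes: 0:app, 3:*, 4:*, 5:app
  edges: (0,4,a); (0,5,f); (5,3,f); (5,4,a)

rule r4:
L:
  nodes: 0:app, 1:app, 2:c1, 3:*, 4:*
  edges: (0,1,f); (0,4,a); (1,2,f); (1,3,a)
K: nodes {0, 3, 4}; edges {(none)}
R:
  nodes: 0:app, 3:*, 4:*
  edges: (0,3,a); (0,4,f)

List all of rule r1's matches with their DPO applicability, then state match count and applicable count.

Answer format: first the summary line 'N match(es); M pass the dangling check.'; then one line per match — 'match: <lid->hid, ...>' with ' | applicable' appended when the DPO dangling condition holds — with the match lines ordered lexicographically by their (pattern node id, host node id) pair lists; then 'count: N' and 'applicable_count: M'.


1 match(es); 1 pass the dangling check.
match: 0->5, 1->2, 2->0, 3->1, 4->3 | applicable
count: 1
applicable_count: 1


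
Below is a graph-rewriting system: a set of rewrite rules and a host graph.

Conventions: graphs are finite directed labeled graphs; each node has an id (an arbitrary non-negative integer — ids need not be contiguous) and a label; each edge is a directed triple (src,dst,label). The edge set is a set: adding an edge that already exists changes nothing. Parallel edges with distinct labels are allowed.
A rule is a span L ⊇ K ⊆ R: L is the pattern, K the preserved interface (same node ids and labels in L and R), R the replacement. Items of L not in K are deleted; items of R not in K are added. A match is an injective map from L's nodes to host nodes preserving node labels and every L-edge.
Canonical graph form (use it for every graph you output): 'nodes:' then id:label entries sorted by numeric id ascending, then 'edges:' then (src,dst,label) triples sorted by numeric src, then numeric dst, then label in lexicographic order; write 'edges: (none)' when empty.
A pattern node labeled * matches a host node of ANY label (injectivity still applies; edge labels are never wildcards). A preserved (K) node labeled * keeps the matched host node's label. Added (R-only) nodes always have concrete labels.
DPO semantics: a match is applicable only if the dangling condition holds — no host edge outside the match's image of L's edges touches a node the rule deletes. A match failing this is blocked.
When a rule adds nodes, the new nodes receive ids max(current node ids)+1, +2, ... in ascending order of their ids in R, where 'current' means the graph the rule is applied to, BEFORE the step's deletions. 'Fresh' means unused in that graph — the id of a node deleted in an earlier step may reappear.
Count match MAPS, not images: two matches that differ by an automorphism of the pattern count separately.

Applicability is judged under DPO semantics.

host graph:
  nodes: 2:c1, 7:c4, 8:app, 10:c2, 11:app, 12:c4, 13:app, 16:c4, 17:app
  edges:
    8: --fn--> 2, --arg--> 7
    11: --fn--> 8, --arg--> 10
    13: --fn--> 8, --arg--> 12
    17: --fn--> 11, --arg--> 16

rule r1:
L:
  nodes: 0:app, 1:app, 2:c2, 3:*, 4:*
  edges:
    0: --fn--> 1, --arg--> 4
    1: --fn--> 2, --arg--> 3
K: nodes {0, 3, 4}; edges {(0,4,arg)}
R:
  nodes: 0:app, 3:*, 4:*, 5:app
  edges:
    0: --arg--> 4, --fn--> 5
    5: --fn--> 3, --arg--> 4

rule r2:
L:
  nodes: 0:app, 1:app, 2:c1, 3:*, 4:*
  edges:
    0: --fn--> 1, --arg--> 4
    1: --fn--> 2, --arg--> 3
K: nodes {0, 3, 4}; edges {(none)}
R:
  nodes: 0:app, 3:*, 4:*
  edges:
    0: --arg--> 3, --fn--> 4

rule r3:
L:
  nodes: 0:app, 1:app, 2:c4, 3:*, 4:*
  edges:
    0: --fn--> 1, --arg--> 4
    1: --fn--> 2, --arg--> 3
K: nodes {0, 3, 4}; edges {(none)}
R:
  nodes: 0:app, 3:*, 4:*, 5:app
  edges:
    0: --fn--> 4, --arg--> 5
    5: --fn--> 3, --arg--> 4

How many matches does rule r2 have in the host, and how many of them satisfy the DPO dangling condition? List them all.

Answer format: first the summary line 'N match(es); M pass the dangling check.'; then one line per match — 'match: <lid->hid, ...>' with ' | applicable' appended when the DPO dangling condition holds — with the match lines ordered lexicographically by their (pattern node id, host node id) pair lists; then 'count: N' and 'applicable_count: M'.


2 match(es); 0 pass the dangling check.
match: 0->11, 1->8, 2->2, 3->7, 4->10
match: 0->13, 1->8, 2->2, 3->7, 4->12
count: 2
applicable_count: 0


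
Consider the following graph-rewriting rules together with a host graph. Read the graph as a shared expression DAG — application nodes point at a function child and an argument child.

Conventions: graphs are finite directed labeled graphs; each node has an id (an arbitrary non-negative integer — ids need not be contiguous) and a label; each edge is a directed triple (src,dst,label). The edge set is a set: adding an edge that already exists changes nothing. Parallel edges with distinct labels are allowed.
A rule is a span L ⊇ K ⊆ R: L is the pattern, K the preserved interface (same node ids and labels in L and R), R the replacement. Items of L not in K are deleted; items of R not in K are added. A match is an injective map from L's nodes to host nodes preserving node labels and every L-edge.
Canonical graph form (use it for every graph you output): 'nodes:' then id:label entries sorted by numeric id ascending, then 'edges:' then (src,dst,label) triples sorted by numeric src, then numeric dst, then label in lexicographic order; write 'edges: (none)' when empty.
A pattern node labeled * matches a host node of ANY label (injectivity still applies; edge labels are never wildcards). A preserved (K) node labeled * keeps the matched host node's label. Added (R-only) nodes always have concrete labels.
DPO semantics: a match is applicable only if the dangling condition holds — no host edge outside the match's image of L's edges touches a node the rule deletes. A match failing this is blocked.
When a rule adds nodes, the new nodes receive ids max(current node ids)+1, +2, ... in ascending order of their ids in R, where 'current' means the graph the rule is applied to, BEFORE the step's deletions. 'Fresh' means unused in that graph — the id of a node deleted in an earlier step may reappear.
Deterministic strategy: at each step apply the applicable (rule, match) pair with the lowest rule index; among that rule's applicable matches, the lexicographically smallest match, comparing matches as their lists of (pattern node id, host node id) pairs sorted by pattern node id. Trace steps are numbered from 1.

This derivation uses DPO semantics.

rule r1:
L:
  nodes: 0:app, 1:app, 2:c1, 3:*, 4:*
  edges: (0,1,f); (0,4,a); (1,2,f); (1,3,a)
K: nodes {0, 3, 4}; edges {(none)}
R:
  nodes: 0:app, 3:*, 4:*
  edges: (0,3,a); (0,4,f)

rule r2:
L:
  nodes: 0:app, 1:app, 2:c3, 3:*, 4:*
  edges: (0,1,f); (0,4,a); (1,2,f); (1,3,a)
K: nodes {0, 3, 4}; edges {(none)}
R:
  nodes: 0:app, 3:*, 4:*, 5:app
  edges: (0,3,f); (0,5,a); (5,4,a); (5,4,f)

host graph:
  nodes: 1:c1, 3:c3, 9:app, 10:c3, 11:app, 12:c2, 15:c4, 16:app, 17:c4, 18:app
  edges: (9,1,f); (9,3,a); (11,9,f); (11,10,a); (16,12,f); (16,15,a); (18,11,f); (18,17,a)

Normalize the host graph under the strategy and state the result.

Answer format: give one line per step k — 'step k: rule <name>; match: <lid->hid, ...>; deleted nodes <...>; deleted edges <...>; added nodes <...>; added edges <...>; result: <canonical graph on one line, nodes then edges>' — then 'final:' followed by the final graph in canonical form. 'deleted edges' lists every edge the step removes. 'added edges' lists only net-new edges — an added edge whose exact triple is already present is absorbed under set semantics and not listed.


step 1: rule r1; match: 0->11, 1->9, 2->1, 3->3, 4->10; deleted nodes 1, 9; deleted edges (9,1,f); (9,3,a); (11,9,f); (11,10,a); added nodes (none); added edges (11,3,a); (11,10,f); result: nodes: 3:c3, 10:c3, 11:app, 12:c2, 15:c4, 16:app, 17:c4, 18:app edges: (11,3,a); (11,10,f); (16,12,f); (16,15,a); (18,11,f); (18,17,a)
step 2: rule r2; match: 0->18, 1->11, 2->10, 3->3, 4->17; deleted nodes 10, 11; deleted edges (11,3,a); (11,10,f); (18,11,f); (18,17,a); added nodes 19; added edges (18,3,f); (18,19,a); (19,17,a); (19,17,f); result: nodes: 3:c3, 12:c2, 15:c4, 16:app, 17:c4, 18:app, 19:app edges: (16,12,f); (16,15,a); (18,3,f); (18,19,a); (19,17,a); (19,17,f)
final:
nodes: 3:c3, 12:c2, 15:c4, 16:app, 17:c4, 18:app, 19:app
edges: (16,12,f); (16,15,a); (18,3,f); (18,19,a); (19,17,a); (19,17,f)


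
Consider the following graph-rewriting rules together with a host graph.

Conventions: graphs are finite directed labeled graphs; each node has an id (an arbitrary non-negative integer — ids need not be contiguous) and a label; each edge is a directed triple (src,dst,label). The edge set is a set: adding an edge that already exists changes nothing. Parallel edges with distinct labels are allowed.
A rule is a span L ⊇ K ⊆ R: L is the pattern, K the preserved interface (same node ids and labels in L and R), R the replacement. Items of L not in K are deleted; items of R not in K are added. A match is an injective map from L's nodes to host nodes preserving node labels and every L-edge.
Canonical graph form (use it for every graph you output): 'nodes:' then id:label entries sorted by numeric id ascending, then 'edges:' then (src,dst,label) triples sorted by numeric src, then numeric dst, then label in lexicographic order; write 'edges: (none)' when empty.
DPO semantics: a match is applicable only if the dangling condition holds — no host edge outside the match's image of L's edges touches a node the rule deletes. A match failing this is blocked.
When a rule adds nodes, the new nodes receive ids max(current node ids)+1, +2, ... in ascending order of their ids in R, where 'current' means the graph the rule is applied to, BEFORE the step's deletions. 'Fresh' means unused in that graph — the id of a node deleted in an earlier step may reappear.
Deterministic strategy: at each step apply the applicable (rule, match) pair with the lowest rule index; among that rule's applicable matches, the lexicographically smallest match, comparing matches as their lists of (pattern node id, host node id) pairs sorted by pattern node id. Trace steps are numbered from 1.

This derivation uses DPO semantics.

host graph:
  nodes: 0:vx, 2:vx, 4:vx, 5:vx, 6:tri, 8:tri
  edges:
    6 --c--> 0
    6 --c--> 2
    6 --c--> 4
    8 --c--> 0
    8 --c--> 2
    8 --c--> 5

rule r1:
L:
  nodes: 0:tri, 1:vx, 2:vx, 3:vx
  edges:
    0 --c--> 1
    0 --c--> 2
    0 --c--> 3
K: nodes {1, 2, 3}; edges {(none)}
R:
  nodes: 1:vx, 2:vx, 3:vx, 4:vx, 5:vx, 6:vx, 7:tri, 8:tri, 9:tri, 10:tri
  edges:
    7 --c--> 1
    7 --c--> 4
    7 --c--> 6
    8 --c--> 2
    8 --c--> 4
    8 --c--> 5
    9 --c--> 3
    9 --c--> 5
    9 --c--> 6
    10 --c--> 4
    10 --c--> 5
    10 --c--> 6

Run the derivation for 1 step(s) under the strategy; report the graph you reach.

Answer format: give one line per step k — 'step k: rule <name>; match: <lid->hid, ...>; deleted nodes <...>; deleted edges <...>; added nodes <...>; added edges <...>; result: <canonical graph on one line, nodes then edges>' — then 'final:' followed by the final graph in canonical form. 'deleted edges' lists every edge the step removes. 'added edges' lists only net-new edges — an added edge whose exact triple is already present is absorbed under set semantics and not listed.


step 1: rule r1; match: 0->6, 1->0, 2->2, 3->4; deleted nodes 6; deleted edges (6,0,c); (6,2,c); (6,4,c); added nodes 9, 10, 11, 12, 13, 14, 15; added edges (12,0,c); (12,9,c); (12,11,c); (13,2,c); (13,9,c); (13,10,c); (14,4,c); (14,10,c); (14,11,c); (15,9,c); (15,10,c); (15,11,c); result: nodes: 0:vx, 2:vx, 4:vx, 5:vx, 8:tri, 9:vx, 10:vx, 11:vx, 12:tri, 13:tri, 14:tri, 15:tri edges: (8,0,c); (8,2,c); (8,5,c); (12,0,c); (12,9,c); (12,11,c); (13,2,c); (13,9,c); (13,10,c); (14,4,c); (14,10,c); (14,11,c); (15,9,c); (15,10,c); (15,11,c)
final:
nodes: 0:vx, 2:vx, 4:vx, 5:vx, 8:tri, 9:vx, 10:vx, 11:vx, 12:tri, 13:tri, 14:tri, 15:tri
edges: (8,0,c); (8,2,c); (8,5,c); (12,0,c); (12,9,c); (12,11,c); (13,2,c); (13,9,c); (13,10,c); (14,4,c); (14,10,c); (14,11,c); (15,9,c); (15,10,c); (15,11,c)


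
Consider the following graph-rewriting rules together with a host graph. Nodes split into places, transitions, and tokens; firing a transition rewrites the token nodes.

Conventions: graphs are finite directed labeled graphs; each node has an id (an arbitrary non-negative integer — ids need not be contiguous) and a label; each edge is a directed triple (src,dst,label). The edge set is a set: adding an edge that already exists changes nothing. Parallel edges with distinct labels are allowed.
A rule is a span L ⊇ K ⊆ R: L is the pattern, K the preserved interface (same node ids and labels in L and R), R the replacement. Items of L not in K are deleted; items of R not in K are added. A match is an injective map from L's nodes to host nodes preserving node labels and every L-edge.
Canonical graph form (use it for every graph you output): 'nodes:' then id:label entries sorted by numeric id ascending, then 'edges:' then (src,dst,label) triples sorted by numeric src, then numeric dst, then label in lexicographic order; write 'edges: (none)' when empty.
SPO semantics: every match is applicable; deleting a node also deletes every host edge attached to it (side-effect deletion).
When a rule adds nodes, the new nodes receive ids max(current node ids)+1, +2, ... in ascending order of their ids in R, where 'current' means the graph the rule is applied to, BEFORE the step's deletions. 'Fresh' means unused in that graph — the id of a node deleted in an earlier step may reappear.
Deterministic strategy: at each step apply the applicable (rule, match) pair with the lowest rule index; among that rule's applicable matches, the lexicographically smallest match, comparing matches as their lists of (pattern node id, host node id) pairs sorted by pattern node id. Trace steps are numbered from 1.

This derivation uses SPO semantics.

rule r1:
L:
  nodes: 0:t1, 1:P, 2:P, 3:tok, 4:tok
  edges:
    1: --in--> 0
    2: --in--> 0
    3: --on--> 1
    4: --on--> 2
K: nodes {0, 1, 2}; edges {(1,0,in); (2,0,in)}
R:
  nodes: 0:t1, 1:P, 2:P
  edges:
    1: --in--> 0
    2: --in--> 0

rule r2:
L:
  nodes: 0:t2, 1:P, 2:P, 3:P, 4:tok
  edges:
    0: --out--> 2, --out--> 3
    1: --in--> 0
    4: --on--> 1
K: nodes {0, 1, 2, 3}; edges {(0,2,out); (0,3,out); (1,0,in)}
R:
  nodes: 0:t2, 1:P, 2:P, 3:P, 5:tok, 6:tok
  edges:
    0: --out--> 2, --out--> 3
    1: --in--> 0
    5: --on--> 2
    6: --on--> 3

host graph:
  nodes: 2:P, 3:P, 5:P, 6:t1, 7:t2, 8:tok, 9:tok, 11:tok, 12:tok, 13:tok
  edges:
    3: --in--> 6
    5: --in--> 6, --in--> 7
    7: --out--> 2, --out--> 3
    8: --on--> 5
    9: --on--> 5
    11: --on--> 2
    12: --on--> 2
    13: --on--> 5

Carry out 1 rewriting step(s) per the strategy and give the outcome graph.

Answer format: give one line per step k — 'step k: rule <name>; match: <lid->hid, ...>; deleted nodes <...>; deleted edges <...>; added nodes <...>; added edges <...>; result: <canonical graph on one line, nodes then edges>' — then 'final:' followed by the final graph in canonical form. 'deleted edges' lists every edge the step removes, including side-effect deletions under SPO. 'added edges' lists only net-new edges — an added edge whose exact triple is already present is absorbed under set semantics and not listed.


step 1: rule r2; match: 0->7, 1->5, 2->2, 3->3, 4->8; deleted nodes 8; deleted edges (8,5,on); added nodes 14, 15; added edges (14,2,on); (15,3,on); result: nodes: 2:P, 3:P, 5:P, 6:t1, 7:t2, 9:tok, 11:tok, 12:tok, 13:tok, 14:tok, 15:tok edges: (3,6,in); (5,6,in); (5,7,in); (7,2,out); (7,3,out); (9,5,on); (11,2,on); (12,2,on); (13,5,on); (14,2,on); (15,3,on)
final:
nodes: 2:P, 3:P, 5:P, 6:t1, 7:t2, 9:tok, 11:tok, 12:tok, 13:tok, 14:tok, 15:tok
edges: (3,6,in); (5,6,in); (5,7,in); (7,2,out); (7,3,out); (9,5,on); (11,2,on); (12,2,on); (13,5,on); (14,2,on); (15,3,on)


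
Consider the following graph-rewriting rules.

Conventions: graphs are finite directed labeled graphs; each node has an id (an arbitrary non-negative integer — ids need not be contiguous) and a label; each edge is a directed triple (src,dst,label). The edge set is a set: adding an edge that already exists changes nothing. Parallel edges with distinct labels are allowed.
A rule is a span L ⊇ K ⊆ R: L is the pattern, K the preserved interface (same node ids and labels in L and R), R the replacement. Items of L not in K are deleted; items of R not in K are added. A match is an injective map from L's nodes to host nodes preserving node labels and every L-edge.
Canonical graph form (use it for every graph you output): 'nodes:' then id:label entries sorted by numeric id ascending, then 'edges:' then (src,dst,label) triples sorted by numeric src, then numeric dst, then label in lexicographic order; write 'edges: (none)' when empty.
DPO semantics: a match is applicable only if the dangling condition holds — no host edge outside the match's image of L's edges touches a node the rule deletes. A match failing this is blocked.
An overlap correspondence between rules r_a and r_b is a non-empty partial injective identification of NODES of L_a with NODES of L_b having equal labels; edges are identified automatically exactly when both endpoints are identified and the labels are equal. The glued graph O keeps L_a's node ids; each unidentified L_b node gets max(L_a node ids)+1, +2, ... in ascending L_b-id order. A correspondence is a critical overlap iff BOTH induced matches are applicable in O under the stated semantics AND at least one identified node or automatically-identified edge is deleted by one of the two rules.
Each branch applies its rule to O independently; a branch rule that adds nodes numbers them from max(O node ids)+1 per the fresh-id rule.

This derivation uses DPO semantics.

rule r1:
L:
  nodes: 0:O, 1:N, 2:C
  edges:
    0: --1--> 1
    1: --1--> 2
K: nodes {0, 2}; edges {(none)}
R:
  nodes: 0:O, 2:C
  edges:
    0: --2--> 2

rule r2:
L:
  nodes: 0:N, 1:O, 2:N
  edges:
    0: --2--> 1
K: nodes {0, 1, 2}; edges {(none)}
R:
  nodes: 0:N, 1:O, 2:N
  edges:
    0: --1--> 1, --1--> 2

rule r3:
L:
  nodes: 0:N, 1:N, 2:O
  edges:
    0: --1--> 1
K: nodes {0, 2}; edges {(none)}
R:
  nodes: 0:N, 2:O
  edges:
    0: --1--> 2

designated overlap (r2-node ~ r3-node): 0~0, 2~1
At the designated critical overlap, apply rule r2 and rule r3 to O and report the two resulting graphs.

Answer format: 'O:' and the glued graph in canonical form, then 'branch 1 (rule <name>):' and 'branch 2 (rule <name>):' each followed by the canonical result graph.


O:
nodes: 0:N, 1:O, 2:N, 3:O
edges: (0,1,2); (0,2,1)
branch 1 (rule r2):
nodes: 0:N, 1:O, 2:N, 3:O
edges: (0,1,1); (0,2,1)
branch 2 (rule r3):
nodes: 0:N, 1:O, 3:O
edges: (0,1,2); (0,3,1)


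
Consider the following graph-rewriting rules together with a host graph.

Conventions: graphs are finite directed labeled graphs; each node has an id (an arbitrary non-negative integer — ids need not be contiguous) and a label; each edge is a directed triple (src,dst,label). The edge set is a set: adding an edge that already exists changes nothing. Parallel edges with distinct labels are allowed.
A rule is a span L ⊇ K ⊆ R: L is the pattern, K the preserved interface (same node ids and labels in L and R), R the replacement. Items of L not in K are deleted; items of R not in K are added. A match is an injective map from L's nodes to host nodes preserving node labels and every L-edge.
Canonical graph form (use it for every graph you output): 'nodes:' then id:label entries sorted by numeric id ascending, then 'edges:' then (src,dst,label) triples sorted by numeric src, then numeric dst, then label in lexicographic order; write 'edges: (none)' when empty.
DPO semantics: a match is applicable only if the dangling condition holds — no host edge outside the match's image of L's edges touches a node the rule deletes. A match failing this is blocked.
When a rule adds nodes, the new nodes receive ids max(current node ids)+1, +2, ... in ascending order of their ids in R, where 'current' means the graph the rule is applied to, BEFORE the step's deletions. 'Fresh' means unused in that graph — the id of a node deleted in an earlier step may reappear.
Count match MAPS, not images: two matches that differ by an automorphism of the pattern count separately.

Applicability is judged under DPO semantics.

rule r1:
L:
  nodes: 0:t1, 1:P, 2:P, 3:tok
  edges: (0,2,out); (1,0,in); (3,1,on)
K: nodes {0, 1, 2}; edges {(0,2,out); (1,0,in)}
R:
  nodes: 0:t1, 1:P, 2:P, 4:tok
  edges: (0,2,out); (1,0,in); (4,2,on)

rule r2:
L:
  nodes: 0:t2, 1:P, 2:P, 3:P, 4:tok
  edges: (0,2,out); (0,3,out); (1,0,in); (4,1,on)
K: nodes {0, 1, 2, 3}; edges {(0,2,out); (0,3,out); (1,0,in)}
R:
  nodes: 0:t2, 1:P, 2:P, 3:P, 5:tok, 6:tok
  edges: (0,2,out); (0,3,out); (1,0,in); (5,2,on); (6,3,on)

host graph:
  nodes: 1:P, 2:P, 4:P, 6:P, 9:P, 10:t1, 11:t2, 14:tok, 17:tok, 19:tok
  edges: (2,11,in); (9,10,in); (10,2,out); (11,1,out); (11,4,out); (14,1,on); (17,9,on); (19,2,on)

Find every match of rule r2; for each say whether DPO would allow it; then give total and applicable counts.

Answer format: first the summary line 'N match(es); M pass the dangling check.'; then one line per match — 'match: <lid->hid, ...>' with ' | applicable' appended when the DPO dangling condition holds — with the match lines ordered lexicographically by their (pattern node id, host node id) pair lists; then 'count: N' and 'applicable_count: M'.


2 match(es); 2 pass the dangling check.
match: 0->11, 1->2, 2->1, 3->4, 4->19 | applicable
match: 0->11, 1->2, 2->4, 3->1, 4->19 | applicable
count: 2
applicable_count: 2


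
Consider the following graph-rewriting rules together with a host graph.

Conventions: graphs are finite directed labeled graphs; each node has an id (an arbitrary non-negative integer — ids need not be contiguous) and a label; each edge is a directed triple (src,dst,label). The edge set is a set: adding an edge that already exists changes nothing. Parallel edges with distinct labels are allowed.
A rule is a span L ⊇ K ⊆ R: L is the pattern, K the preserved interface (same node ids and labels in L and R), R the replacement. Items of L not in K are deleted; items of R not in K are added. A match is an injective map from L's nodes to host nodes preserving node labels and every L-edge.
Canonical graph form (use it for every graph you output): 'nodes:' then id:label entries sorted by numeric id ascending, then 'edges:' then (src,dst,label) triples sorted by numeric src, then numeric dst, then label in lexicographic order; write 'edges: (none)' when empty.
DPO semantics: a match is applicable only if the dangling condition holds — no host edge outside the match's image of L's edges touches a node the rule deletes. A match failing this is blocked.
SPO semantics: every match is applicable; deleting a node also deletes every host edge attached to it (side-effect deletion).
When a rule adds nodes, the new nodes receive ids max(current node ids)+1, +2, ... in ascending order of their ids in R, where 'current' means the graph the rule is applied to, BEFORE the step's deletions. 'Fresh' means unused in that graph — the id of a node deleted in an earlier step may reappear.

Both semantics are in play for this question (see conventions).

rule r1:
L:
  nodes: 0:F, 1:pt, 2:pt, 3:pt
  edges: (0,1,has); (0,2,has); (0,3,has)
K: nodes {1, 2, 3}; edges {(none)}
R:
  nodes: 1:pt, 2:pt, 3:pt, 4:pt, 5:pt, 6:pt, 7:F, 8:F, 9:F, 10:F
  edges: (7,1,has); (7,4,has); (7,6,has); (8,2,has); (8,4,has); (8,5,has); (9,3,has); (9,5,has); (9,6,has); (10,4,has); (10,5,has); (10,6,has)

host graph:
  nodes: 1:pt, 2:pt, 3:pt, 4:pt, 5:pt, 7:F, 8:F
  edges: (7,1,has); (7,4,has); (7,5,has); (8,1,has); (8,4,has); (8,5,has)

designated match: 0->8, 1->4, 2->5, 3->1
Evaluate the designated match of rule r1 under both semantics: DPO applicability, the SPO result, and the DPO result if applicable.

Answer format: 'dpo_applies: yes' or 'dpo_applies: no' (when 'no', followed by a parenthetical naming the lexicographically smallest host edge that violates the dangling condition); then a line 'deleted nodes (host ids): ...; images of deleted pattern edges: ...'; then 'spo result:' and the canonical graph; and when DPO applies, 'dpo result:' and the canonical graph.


dpo_applies: yes
deleted nodes (host ids): 8; images of deleted pattern edges: (8,1,has); (8,4,has); (8,5,has)
spo result:
nodes: 1:pt, 2:pt, 3:pt, 4:pt, 5:pt, 7:F, 9:pt, 10:pt, 11:pt, 12:F, 13:F, 14:F, 15:F
edges: (7,1,has); (7,4,has); (7,5,has); (12,4,has); (12,9,has); (12,11,has); (13,5,has); (13,9,has); (13,10,has); (14,1,has); (14,10,has); (14,11,has); (15,9,has); (15,10,has); (15,11,has)
dpo result:
nodes: 1:pt, 2:pt, 3:pt, 4:pt, 5:pt, 7:F, 9:pt, 10:pt, 11:pt, 12:F, 13:F, 14:F, 15:F
edges: (7,1,has); (7,4,has); (7,5,has); (12,4,has); (12,9,has); (12,11,has); (13,5,has); (13,9,has); (13,10,has); (14,1,has); (14,10,has); (14,11,has); (15,9,has); (15,10,has); (15,11,has)
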